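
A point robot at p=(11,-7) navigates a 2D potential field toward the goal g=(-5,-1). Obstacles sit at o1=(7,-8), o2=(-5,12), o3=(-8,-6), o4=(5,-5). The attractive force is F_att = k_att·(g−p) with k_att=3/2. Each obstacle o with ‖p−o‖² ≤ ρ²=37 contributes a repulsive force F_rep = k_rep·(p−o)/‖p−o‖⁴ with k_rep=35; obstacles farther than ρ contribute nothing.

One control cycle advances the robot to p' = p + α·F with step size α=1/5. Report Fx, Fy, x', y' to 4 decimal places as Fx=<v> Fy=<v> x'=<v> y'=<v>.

Fx=-23.5156 Fy=9.1211 x'=6.2969 y'=-5.1758

F_att = 3/2·(g−p) = 3/2·(-16,6) = (-24.0000,9.0000)
o1: d²=17 ≤ ρ²=37; F_rep = 35·(4,1)/17² = (0.4844,0.1211)
o2: d²=617 > ρ²=37 → inactive
o3: d²=362 > ρ²=37 → inactive
o4: d²=40 > ρ²=37 → inactive
F = F_att + ΣF_rep = (-23.5156,9.1211)
p' = p + 1/5·F = (6.2969,-5.1758)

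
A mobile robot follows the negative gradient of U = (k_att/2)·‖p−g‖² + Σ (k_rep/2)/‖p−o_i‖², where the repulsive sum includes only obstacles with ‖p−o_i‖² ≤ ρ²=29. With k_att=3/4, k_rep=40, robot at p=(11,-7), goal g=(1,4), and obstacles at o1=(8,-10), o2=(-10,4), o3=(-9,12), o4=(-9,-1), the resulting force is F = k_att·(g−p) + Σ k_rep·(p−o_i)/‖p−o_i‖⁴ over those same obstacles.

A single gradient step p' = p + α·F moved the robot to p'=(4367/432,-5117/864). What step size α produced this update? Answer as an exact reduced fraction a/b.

F_att = 3/4·(g−p) = 3/4·(-10,11) = (-7.5000,8.2500)
o1: d²=18 ≤ ρ²=29; F_rep = 40·(3,3)/18² = (0.3704,0.3704)
o2: d²=562 > ρ²=29 → inactive
o3: d²=761 > ρ²=29 → inactive
o4: d²=436 > ρ²=29 → inactive
F = F_att + ΣF_rep = (-7.1296,8.6204)
Δp = p'−p = (-0.8912,1.0775); α = Δx/Fx = (-385/432) / (-385/54) = 1/8
check: Δy/Fy = (931/864) / (931/108) = 1/8 ✓

α = 1/8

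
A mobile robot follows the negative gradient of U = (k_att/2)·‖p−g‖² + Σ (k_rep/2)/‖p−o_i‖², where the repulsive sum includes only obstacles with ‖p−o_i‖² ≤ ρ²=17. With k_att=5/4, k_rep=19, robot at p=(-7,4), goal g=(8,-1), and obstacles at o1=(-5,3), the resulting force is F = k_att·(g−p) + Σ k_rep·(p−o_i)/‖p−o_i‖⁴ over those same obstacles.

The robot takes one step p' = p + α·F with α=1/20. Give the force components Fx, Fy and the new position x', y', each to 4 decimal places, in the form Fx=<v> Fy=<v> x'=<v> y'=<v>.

F_att = 5/4·(g−p) = 5/4·(15,-5) = (18.7500,-6.2500)
o1: d²=5 ≤ ρ²=17; F_rep = 19·(-2,1)/5² = (-1.5200,0.7600)
F = F_att + ΣF_rep = (17.2300,-5.4900)
p' = p + 1/20·F = (-6.1385,3.7255)

Fx=17.2300 Fy=-5.4900 x'=-6.1385 y'=3.7255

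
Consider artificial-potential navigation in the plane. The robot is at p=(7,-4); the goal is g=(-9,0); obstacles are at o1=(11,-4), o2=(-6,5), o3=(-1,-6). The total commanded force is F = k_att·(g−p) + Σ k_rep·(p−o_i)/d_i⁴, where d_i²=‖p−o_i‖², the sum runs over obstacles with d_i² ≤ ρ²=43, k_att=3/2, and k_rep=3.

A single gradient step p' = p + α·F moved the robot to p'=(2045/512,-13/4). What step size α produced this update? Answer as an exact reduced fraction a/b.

F_att = 3/2·(g−p) = 3/2·(-16,4) = (-24.0000,6.0000)
o1: d²=16 ≤ ρ²=43; F_rep = 3·(-4,0)/16² = (-0.0469,0.0000)
o2: d²=250 > ρ²=43 → inactive
o3: d²=68 > ρ²=43 → inactive
F = F_att + ΣF_rep = (-24.0469,6.0000)
Δp = p'−p = (-3.0059,0.7500); α = Δx/Fx = (-1539/512) / (-1539/64) = 1/8
check: Δy/Fy = (3/4) / (6) = 1/8 ✓

α = 1/8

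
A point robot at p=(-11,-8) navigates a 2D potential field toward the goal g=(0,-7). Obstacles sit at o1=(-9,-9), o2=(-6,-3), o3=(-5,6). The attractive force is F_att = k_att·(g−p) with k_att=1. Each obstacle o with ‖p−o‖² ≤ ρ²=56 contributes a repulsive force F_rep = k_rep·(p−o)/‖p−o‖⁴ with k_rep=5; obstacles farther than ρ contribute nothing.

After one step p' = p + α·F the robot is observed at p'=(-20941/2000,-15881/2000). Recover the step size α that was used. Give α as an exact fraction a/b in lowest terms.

F_att = 1·(g−p) = 1·(11,1) = (11.0000,1.0000)
o1: d²=5 ≤ ρ²=56; F_rep = 5·(-2,1)/5² = (-0.4000,0.2000)
o2: d²=50 ≤ ρ²=56; F_rep = 5·(-5,-5)/50² = (-0.0100,-0.0100)
o3: d²=232 > ρ²=56 → inactive
F = F_att + ΣF_rep = (10.5900,1.1900)
Δp = p'−p = (0.5295,0.0595); α = Δx/Fx = (1059/2000) / (1059/100) = 1/20
check: Δy/Fy = (119/2000) / (119/100) = 1/20 ✓

α = 1/20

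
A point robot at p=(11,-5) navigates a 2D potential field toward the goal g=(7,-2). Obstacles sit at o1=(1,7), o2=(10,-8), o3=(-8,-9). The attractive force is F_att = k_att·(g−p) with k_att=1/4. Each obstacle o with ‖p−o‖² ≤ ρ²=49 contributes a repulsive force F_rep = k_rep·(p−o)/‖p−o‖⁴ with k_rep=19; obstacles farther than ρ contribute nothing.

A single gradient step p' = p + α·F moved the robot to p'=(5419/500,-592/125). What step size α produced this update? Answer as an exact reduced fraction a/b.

F_att = 1/4·(g−p) = 1/4·(-4,3) = (-1.0000,0.7500)
o1: d²=244 > ρ²=49 → inactive
o2: d²=10 ≤ ρ²=49; F_rep = 19·(1,3)/10² = (0.1900,0.5700)
o3: d²=377 > ρ²=49 → inactive
F = F_att + ΣF_rep = (-0.8100,1.3200)
Δp = p'−p = (-0.1620,0.2640); α = Δx/Fx = (-81/500) / (-81/100) = 1/5
check: Δy/Fy = (33/125) / (33/25) = 1/5 ✓

α = 1/5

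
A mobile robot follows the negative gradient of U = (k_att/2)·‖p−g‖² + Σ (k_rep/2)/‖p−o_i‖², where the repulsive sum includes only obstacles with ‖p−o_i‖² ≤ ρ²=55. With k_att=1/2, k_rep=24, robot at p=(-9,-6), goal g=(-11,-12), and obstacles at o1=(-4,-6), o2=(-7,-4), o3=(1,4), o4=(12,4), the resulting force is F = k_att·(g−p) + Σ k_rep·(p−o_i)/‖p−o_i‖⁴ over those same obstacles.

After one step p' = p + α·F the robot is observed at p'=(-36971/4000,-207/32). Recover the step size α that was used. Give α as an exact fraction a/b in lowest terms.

α = 1/8

F_att = 1/2·(g−p) = 1/2·(-2,-6) = (-1.0000,-3.0000)
o1: d²=25 ≤ ρ²=55; F_rep = 24·(-5,0)/25² = (-0.1920,0.0000)
o2: d²=8 ≤ ρ²=55; F_rep = 24·(-2,-2)/8² = (-0.7500,-0.7500)
o3: d²=200 > ρ²=55 → inactive
o4: d²=541 > ρ²=55 → inactive
F = F_att + ΣF_rep = (-1.9420,-3.7500)
Δp = p'−p = (-0.2427,-0.4688); α = Δx/Fx = (-971/4000) / (-971/500) = 1/8
check: Δy/Fy = (-15/32) / (-15/4) = 1/8 ✓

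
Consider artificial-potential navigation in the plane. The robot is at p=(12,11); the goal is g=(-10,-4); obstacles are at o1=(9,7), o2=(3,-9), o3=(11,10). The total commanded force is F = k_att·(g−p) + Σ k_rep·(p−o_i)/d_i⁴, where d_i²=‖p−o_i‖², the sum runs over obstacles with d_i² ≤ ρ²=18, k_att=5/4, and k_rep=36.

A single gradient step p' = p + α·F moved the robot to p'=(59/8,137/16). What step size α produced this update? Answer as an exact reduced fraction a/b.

F_att = 5/4·(g−p) = 5/4·(-22,-15) = (-27.5000,-18.7500)
o1: d²=25 > ρ²=18 → inactive
o2: d²=481 > ρ²=18 → inactive
o3: d²=2 ≤ ρ²=18; F_rep = 36·(1,1)/2² = (9.0000,9.0000)
F = F_att + ΣF_rep = (-18.5000,-9.7500)
Δp = p'−p = (-4.6250,-2.4375); α = Δx/Fx = (-37/8) / (-37/2) = 1/4
check: Δy/Fy = (-39/16) / (-39/4) = 1/4 ✓

α = 1/4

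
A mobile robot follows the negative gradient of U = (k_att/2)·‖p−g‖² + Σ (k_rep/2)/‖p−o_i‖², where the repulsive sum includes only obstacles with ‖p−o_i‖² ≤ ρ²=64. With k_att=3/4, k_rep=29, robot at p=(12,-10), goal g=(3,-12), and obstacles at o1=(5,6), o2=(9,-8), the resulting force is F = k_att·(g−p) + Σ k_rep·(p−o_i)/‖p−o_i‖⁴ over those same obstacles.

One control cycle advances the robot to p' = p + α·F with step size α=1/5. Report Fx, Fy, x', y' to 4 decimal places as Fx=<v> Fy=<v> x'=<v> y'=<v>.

F_att = 3/4·(g−p) = 3/4·(-9,-2) = (-6.7500,-1.5000)
o1: d²=305 > ρ²=64 → inactive
o2: d²=13 ≤ ρ²=64; F_rep = 29·(3,-2)/13² = (0.5148,-0.3432)
F = F_att + ΣF_rep = (-6.2352,-1.8432)
p' = p + 1/5·F = (10.7530,-10.3686)

Fx=-6.2352 Fy=-1.8432 x'=10.7530 y'=-10.3686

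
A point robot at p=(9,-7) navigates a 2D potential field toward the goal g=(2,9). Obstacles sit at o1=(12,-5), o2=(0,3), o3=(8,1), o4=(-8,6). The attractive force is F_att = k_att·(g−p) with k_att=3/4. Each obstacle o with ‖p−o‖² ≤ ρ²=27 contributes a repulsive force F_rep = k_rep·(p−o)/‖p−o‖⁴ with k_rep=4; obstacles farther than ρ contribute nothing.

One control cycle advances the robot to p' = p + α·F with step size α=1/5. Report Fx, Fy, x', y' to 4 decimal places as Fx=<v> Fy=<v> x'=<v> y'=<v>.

Fx=-5.3210 Fy=11.9527 x'=7.9358 y'=-4.6095

F_att = 3/4·(g−p) = 3/4·(-7,16) = (-5.2500,12.0000)
o1: d²=13 ≤ ρ²=27; F_rep = 4·(-3,-2)/13² = (-0.0710,-0.0473)
o2: d²=181 > ρ²=27 → inactive
o3: d²=65 > ρ²=27 → inactive
o4: d²=458 > ρ²=27 → inactive
F = F_att + ΣF_rep = (-5.3210,11.9527)
p' = p + 1/5·F = (7.9358,-4.6095)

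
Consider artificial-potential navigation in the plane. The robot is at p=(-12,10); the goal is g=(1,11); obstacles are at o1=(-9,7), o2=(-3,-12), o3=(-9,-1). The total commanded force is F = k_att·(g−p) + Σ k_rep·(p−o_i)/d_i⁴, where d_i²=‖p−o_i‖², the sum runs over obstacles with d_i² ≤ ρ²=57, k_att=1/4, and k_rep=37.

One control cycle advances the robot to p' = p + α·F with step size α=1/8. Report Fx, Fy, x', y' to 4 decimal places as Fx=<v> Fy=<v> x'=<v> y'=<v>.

F_att = 1/4·(g−p) = 1/4·(13,1) = (3.2500,0.2500)
o1: d²=18 ≤ ρ²=57; F_rep = 37·(-3,3)/18² = (-0.3426,0.3426)
o2: d²=565 > ρ²=57 → inactive
o3: d²=130 > ρ²=57 → inactive
F = F_att + ΣF_rep = (2.9074,0.5926)
p' = p + 1/8·F = (-11.6366,10.0741)

Fx=2.9074 Fy=0.5926 x'=-11.6366 y'=10.0741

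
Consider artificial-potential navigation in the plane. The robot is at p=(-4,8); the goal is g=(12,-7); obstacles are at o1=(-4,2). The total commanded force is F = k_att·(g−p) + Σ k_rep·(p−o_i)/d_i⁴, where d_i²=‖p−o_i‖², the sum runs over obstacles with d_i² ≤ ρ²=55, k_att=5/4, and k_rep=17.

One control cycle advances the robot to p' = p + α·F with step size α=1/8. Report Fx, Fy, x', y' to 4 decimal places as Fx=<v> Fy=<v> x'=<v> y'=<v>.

Fx=20.0000 Fy=-18.6713 x'=-1.5000 y'=5.6661

F_att = 5/4·(g−p) = 5/4·(16,-15) = (20.0000,-18.7500)
o1: d²=36 ≤ ρ²=55; F_rep = 17·(0,6)/36² = (0.0000,0.0787)
F = F_att + ΣF_rep = (20.0000,-18.6713)
p' = p + 1/8·F = (-1.5000,5.6661)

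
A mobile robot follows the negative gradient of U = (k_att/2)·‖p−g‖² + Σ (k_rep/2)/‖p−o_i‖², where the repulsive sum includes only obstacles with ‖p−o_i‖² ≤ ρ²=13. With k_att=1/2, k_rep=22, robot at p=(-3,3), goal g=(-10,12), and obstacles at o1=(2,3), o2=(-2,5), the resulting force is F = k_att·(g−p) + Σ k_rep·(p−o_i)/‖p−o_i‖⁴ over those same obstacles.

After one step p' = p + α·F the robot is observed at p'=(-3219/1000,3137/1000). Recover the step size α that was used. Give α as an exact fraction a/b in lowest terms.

F_att = 1/2·(g−p) = 1/2·(-7,9) = (-3.5000,4.5000)
o1: d²=25 > ρ²=13 → inactive
o2: d²=5 ≤ ρ²=13; F_rep = 22·(-1,-2)/5² = (-0.8800,-1.7600)
F = F_att + ΣF_rep = (-4.3800,2.7400)
Δp = p'−p = (-0.2190,0.1370); α = Δx/Fx = (-219/1000) / (-219/50) = 1/20
check: Δy/Fy = (137/1000) / (137/50) = 1/20 ✓

α = 1/20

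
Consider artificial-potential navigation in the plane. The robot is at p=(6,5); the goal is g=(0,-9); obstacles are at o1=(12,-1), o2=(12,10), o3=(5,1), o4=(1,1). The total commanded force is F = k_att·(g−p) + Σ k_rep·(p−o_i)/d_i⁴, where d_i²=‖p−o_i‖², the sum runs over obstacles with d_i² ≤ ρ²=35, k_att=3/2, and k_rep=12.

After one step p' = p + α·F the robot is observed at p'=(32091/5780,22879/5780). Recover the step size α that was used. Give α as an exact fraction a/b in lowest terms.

α = 1/20

F_att = 3/2·(g−p) = 3/2·(-6,-14) = (-9.0000,-21.0000)
o1: d²=72 > ρ²=35 → inactive
o2: d²=61 > ρ²=35 → inactive
o3: d²=17 ≤ ρ²=35; F_rep = 12·(1,4)/17² = (0.0415,0.1661)
o4: d²=41 > ρ²=35 → inactive
F = F_att + ΣF_rep = (-8.9585,-20.8339)
Δp = p'−p = (-0.4479,-1.0417); α = Δx/Fx = (-2589/5780) / (-2589/289) = 1/20
check: Δy/Fy = (-6021/5780) / (-6021/289) = 1/20 ✓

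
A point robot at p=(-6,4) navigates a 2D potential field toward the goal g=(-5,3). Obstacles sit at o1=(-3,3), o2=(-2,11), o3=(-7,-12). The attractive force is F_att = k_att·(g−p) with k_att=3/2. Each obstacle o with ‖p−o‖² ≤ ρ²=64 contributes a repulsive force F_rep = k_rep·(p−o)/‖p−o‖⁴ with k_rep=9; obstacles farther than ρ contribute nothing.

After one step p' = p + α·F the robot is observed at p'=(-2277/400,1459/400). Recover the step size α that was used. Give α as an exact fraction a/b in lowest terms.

α = 1/4

F_att = 3/2·(g−p) = 3/2·(1,-1) = (1.5000,-1.5000)
o1: d²=10 ≤ ρ²=64; F_rep = 9·(-3,1)/10² = (-0.2700,0.0900)
o2: d²=65 > ρ²=64 → inactive
o3: d²=257 > ρ²=64 → inactive
F = F_att + ΣF_rep = (1.2300,-1.4100)
Δp = p'−p = (0.3075,-0.3525); α = Δx/Fx = (123/400) / (123/100) = 1/4
check: Δy/Fy = (-141/400) / (-141/100) = 1/4 ✓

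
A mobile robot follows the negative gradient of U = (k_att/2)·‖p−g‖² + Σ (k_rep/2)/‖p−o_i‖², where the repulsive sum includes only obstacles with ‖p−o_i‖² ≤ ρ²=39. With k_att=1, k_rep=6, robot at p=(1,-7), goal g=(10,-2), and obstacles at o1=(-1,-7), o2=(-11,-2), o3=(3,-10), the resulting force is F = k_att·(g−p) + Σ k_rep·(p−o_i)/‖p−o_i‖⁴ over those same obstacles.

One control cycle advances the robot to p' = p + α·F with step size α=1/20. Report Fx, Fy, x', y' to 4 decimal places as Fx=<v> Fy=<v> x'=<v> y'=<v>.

Fx=9.6790 Fy=5.1065 x'=1.4839 y'=-6.7447

F_att = 1·(g−p) = 1·(9,5) = (9.0000,5.0000)
o1: d²=4 ≤ ρ²=39; F_rep = 6·(2,0)/4² = (0.7500,0.0000)
o2: d²=169 > ρ²=39 → inactive
o3: d²=13 ≤ ρ²=39; F_rep = 6·(-2,3)/13² = (-0.0710,0.1065)
F = F_att + ΣF_rep = (9.6790,5.1065)
p' = p + 1/20·F = (1.4839,-6.7447)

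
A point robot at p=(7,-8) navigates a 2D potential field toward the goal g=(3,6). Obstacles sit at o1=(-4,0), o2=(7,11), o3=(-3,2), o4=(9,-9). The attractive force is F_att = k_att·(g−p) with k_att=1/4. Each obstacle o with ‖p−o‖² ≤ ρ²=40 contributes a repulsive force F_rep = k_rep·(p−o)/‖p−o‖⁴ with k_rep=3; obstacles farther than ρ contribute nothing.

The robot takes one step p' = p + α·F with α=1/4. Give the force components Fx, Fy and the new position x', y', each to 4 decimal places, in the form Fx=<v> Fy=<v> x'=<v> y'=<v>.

Fx=-1.2400 Fy=3.6200 x'=6.6900 y'=-7.0950

F_att = 1/4·(g−p) = 1/4·(-4,14) = (-1.0000,3.5000)
o1: d²=185 > ρ²=40 → inactive
o2: d²=361 > ρ²=40 → inactive
o3: d²=200 > ρ²=40 → inactive
o4: d²=5 ≤ ρ²=40; F_rep = 3·(-2,1)/5² = (-0.2400,0.1200)
F = F_att + ΣF_rep = (-1.2400,3.6200)
p' = p + 1/4·F = (6.6900,-7.0950)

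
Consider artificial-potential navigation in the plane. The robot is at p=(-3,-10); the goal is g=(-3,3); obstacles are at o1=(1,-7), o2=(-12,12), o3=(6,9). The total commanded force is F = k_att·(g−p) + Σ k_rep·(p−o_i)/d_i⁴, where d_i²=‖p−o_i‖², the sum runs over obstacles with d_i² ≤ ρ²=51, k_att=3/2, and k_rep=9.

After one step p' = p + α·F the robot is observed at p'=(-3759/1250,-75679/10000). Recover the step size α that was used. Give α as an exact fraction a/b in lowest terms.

F_att = 3/2·(g−p) = 3/2·(0,13) = (0.0000,19.5000)
o1: d²=25 ≤ ρ²=51; F_rep = 9·(-4,-3)/25² = (-0.0576,-0.0432)
o2: d²=565 > ρ²=51 → inactive
o3: d²=442 > ρ²=51 → inactive
F = F_att + ΣF_rep = (-0.0576,19.4568)
Δp = p'−p = (-0.0072,2.4321); α = Δx/Fx = (-9/1250) / (-36/625) = 1/8
check: Δy/Fy = (24321/10000) / (24321/1250) = 1/8 ✓

α = 1/8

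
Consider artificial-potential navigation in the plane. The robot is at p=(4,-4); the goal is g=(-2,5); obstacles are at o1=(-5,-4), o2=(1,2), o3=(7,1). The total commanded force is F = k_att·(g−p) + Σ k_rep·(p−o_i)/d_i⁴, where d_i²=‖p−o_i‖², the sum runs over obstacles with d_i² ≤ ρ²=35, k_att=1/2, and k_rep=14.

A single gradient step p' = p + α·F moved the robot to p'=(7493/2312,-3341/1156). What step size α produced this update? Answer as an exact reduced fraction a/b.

α = 1/4

F_att = 1/2·(g−p) = 1/2·(-6,9) = (-3.0000,4.5000)
o1: d²=81 > ρ²=35 → inactive
o2: d²=45 > ρ²=35 → inactive
o3: d²=34 ≤ ρ²=35; F_rep = 14·(-3,-5)/34² = (-0.0363,-0.0606)
F = F_att + ΣF_rep = (-3.0363,4.4394)
Δp = p'−p = (-0.7591,1.1099); α = Δx/Fx = (-1755/2312) / (-1755/578) = 1/4
check: Δy/Fy = (1283/1156) / (1283/289) = 1/4 ✓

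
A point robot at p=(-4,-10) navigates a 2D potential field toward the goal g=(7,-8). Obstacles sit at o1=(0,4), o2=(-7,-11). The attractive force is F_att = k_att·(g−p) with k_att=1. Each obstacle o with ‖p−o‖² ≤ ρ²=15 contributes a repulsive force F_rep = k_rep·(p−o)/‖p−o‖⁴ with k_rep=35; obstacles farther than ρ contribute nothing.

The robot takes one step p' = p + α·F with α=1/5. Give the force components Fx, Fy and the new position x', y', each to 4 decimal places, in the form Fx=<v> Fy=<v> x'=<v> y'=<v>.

F_att = 1·(g−p) = 1·(11,2) = (11.0000,2.0000)
o1: d²=212 > ρ²=15 → inactive
o2: d²=10 ≤ ρ²=15; F_rep = 35·(3,1)/10² = (1.0500,0.3500)
F = F_att + ΣF_rep = (12.0500,2.3500)
p' = p + 1/5·F = (-1.5900,-9.5300)

Fx=12.0500 Fy=2.3500 x'=-1.5900 y'=-9.5300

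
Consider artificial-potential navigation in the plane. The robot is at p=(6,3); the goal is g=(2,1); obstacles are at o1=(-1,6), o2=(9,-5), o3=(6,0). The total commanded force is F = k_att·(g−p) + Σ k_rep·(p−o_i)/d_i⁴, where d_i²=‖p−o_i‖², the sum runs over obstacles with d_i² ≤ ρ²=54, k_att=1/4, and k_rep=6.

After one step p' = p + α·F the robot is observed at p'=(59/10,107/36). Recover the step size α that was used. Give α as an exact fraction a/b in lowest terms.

α = 1/10

F_att = 1/4·(g−p) = 1/4·(-4,-2) = (-1.0000,-0.5000)
o1: d²=58 > ρ²=54 → inactive
o2: d²=73 > ρ²=54 → inactive
o3: d²=9 ≤ ρ²=54; F_rep = 6·(0,3)/9² = (0.0000,0.2222)
F = F_att + ΣF_rep = (-1.0000,-0.2778)
Δp = p'−p = (-0.1000,-0.0278); α = Δx/Fx = (-1/10) / (-1) = 1/10
check: Δy/Fy = (-1/36) / (-5/18) = 1/10 ✓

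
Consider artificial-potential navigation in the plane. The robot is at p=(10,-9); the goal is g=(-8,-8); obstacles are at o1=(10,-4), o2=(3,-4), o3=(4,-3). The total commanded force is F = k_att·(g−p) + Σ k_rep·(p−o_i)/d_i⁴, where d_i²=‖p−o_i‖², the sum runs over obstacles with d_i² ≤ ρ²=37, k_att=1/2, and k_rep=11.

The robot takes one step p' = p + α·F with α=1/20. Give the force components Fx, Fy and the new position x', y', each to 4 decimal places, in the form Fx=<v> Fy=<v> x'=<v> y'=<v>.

F_att = 1/2·(g−p) = 1/2·(-18,1) = (-9.0000,0.5000)
o1: d²=25 ≤ ρ²=37; F_rep = 11·(0,-5)/25² = (0.0000,-0.0880)
o2: d²=74 > ρ²=37 → inactive
o3: d²=72 > ρ²=37 → inactive
F = F_att + ΣF_rep = (-9.0000,0.4120)
p' = p + 1/20·F = (9.5500,-8.9794)

Fx=-9.0000 Fy=0.4120 x'=9.5500 y'=-8.9794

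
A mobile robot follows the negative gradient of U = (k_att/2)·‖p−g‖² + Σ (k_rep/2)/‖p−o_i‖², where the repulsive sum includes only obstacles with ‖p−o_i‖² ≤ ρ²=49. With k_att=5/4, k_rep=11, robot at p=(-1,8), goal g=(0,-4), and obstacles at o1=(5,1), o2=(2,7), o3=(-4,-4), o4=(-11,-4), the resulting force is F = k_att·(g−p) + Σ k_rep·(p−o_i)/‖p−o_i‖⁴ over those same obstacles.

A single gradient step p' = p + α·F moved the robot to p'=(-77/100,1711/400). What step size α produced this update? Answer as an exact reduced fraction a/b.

α = 1/4

F_att = 5/4·(g−p) = 5/4·(1,-12) = (1.2500,-15.0000)
o1: d²=85 > ρ²=49 → inactive
o2: d²=10 ≤ ρ²=49; F_rep = 11·(-3,1)/10² = (-0.3300,0.1100)
o3: d²=153 > ρ²=49 → inactive
o4: d²=244 > ρ²=49 → inactive
F = F_att + ΣF_rep = (0.9200,-14.8900)
Δp = p'−p = (0.2300,-3.7225); α = Δx/Fx = (23/100) / (23/25) = 1/4
check: Δy/Fy = (-1489/400) / (-1489/100) = 1/4 ✓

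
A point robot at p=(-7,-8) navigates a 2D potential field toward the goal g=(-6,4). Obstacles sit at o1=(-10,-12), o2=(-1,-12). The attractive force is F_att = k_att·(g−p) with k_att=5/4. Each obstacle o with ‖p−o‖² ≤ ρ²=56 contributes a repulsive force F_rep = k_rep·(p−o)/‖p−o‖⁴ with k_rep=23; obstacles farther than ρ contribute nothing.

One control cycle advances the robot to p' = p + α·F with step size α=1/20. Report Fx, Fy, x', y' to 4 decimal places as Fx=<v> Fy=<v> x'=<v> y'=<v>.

Fx=1.3094 Fy=15.1812 x'=-6.9345 y'=-7.2409

F_att = 5/4·(g−p) = 5/4·(1,12) = (1.2500,15.0000)
o1: d²=25 ≤ ρ²=56; F_rep = 23·(3,4)/25² = (0.1104,0.1472)
o2: d²=52 ≤ ρ²=56; F_rep = 23·(-6,4)/52² = (-0.0510,0.0340)
F = F_att + ΣF_rep = (1.3094,15.1812)
p' = p + 1/20·F = (-6.9345,-7.2409)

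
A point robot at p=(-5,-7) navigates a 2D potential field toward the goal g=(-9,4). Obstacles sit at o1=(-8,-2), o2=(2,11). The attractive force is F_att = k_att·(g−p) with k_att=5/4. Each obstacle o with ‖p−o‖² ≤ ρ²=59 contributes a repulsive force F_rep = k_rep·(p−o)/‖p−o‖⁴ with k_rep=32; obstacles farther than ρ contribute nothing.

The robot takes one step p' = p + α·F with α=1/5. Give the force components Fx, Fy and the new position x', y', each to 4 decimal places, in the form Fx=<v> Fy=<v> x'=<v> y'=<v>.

Fx=-4.9170 Fy=13.6116 x'=-5.9834 y'=-4.2777

F_att = 5/4·(g−p) = 5/4·(-4,11) = (-5.0000,13.7500)
o1: d²=34 ≤ ρ²=59; F_rep = 32·(3,-5)/34² = (0.0830,-0.1384)
o2: d²=373 > ρ²=59 → inactive
F = F_att + ΣF_rep = (-4.9170,13.6116)
p' = p + 1/5·F = (-5.9834,-4.2777)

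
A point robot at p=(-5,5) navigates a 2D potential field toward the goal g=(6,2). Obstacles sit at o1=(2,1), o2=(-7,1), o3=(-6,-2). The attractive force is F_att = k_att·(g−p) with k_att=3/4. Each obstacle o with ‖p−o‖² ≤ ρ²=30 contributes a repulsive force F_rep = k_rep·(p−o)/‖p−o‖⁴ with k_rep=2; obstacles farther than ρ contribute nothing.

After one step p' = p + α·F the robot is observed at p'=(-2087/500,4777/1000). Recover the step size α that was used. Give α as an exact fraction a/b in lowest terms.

α = 1/10

F_att = 3/4·(g−p) = 3/4·(11,-3) = (8.2500,-2.2500)
o1: d²=65 > ρ²=30 → inactive
o2: d²=20 ≤ ρ²=30; F_rep = 2·(2,4)/20² = (0.0100,0.0200)
o3: d²=50 > ρ²=30 → inactive
F = F_att + ΣF_rep = (8.2600,-2.2300)
Δp = p'−p = (0.8260,-0.2230); α = Δx/Fx = (413/500) / (413/50) = 1/10
check: Δy/Fy = (-223/1000) / (-223/100) = 1/10 ✓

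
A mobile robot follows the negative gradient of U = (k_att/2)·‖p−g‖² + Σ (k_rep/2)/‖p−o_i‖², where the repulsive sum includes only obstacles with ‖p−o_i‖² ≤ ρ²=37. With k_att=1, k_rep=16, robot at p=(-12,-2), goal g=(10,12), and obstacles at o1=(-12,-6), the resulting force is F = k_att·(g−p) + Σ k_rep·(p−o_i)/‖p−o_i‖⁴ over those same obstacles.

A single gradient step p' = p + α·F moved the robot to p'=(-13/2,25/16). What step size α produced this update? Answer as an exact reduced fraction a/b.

F_att = 1·(g−p) = 1·(22,14) = (22.0000,14.0000)
o1: d²=16 ≤ ρ²=37; F_rep = 16·(0,4)/16² = (0.0000,0.2500)
F = F_att + ΣF_rep = (22.0000,14.2500)
Δp = p'−p = (5.5000,3.5625); α = Δx/Fx = (11/2) / (22) = 1/4
check: Δy/Fy = (57/16) / (57/4) = 1/4 ✓

α = 1/4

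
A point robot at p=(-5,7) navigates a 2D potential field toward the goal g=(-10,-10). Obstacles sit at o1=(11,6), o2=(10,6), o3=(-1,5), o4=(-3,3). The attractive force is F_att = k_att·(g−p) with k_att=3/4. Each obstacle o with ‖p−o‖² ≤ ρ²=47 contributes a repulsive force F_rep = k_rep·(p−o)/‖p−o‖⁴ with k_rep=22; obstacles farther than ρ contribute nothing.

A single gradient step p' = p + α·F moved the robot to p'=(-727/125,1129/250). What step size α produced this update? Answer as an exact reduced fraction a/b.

α = 1/5

F_att = 3/4·(g−p) = 3/4·(-5,-17) = (-3.7500,-12.7500)
o1: d²=257 > ρ²=47 → inactive
o2: d²=226 > ρ²=47 → inactive
o3: d²=20 ≤ ρ²=47; F_rep = 22·(-4,2)/20² = (-0.2200,0.1100)
o4: d²=20 ≤ ρ²=47; F_rep = 22·(-2,4)/20² = (-0.1100,0.2200)
F = F_att + ΣF_rep = (-4.0800,-12.4200)
Δp = p'−p = (-0.8160,-2.4840); α = Δx/Fx = (-102/125) / (-102/25) = 1/5
check: Δy/Fy = (-621/250) / (-621/50) = 1/5 ✓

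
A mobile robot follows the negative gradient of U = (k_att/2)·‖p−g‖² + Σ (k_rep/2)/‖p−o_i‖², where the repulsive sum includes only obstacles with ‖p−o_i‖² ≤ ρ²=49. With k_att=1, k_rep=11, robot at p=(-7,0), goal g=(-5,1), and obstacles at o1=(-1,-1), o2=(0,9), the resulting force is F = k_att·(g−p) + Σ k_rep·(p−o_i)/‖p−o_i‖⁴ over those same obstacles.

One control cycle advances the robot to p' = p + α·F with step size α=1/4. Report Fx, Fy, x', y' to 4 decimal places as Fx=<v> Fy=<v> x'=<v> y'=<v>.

Fx=1.9518 Fy=1.0080 x'=-6.5121 y'=0.2520

F_att = 1·(g−p) = 1·(2,1) = (2.0000,1.0000)
o1: d²=37 ≤ ρ²=49; F_rep = 11·(-6,1)/37² = (-0.0482,0.0080)
o2: d²=130 > ρ²=49 → inactive
F = F_att + ΣF_rep = (1.9518,1.0080)
p' = p + 1/4·F = (-6.5121,0.2520)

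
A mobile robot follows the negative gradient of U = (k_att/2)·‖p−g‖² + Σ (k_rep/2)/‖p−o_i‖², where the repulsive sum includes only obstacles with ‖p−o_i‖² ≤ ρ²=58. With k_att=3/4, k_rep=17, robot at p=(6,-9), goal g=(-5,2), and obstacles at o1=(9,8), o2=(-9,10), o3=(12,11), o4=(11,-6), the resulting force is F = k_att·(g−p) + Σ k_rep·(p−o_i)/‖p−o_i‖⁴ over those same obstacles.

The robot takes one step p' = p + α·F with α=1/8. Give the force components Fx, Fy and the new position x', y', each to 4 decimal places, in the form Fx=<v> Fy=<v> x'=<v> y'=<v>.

F_att = 3/4·(g−p) = 3/4·(-11,11) = (-8.2500,8.2500)
o1: d²=298 > ρ²=58 → inactive
o2: d²=586 > ρ²=58 → inactive
o3: d²=436 > ρ²=58 → inactive
o4: d²=34 ≤ ρ²=58; F_rep = 17·(-5,-3)/34² = (-0.0735,-0.0441)
F = F_att + ΣF_rep = (-8.3235,8.2059)
p' = p + 1/8·F = (4.9596,-7.9743)

Fx=-8.3235 Fy=8.2059 x'=4.9596 y'=-7.9743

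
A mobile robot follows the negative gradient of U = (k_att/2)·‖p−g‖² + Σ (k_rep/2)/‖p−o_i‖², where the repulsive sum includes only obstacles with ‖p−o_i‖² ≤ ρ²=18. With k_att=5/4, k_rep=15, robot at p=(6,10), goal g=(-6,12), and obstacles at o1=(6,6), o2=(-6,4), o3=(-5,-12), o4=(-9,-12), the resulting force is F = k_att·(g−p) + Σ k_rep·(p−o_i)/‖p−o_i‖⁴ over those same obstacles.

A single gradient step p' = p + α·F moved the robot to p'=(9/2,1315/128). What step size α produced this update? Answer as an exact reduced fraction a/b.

F_att = 5/4·(g−p) = 5/4·(-12,2) = (-15.0000,2.5000)
o1: d²=16 ≤ ρ²=18; F_rep = 15·(0,4)/16² = (0.0000,0.2344)
o2: d²=180 > ρ²=18 → inactive
o3: d²=605 > ρ²=18 → inactive
o4: d²=709 > ρ²=18 → inactive
F = F_att + ΣF_rep = (-15.0000,2.7344)
Δp = p'−p = (-1.5000,0.2734); α = Δx/Fx = (-3/2) / (-15) = 1/10
check: Δy/Fy = (35/128) / (175/64) = 1/10 ✓

α = 1/10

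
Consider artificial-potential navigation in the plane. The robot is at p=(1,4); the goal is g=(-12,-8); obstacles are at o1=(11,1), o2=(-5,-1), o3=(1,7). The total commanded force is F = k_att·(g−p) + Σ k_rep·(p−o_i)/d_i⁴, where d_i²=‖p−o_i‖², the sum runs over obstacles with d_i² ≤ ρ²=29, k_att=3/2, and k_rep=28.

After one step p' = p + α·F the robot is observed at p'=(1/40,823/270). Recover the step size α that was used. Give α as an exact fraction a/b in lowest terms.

F_att = 3/2·(g−p) = 3/2·(-13,-12) = (-19.5000,-18.0000)
o1: d²=109 > ρ²=29 → inactive
o2: d²=61 > ρ²=29 → inactive
o3: d²=9 ≤ ρ²=29; F_rep = 28·(0,-3)/9² = (0.0000,-1.0370)
F = F_att + ΣF_rep = (-19.5000,-19.0370)
Δp = p'−p = (-0.9750,-0.9519); α = Δx/Fx = (-39/40) / (-39/2) = 1/20
check: Δy/Fy = (-257/270) / (-514/27) = 1/20 ✓

α = 1/20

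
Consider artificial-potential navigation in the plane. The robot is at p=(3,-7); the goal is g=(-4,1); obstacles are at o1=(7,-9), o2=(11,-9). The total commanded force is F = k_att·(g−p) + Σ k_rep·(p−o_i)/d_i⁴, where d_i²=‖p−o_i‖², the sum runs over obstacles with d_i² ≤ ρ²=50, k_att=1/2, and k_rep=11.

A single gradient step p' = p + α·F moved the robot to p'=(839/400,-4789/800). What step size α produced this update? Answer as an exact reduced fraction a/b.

α = 1/4

F_att = 1/2·(g−p) = 1/2·(-7,8) = (-3.5000,4.0000)
o1: d²=20 ≤ ρ²=50; F_rep = 11·(-4,2)/20² = (-0.1100,0.0550)
o2: d²=68 > ρ²=50 → inactive
F = F_att + ΣF_rep = (-3.6100,4.0550)
Δp = p'−p = (-0.9025,1.0137); α = Δx/Fx = (-361/400) / (-361/100) = 1/4
check: Δy/Fy = (811/800) / (811/200) = 1/4 ✓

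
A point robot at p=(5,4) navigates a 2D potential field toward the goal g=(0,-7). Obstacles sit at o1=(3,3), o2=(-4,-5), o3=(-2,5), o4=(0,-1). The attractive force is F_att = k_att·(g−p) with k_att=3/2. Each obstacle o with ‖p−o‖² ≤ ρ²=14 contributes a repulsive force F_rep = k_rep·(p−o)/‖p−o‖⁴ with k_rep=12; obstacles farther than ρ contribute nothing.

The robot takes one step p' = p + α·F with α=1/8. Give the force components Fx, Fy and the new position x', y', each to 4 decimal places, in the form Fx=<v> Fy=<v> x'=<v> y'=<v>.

F_att = 3/2·(g−p) = 3/2·(-5,-11) = (-7.5000,-16.5000)
o1: d²=5 ≤ ρ²=14; F_rep = 12·(2,1)/5² = (0.9600,0.4800)
o2: d²=162 > ρ²=14 → inactive
o3: d²=50 > ρ²=14 → inactive
o4: d²=50 > ρ²=14 → inactive
F = F_att + ΣF_rep = (-6.5400,-16.0200)
p' = p + 1/8·F = (4.1825,1.9975)

Fx=-6.5400 Fy=-16.0200 x'=4.1825 y'=1.9975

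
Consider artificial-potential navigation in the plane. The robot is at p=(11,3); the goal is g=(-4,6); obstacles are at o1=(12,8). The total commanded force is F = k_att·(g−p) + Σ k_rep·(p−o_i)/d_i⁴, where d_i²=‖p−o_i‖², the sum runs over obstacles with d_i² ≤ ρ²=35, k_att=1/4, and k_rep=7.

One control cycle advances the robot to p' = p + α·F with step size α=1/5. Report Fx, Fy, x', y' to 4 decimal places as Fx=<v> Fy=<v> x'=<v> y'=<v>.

Fx=-3.7604 Fy=0.6982 x'=10.2479 y'=3.1396

F_att = 1/4·(g−p) = 1/4·(-15,3) = (-3.7500,0.7500)
o1: d²=26 ≤ ρ²=35; F_rep = 7·(-1,-5)/26² = (-0.0104,-0.0518)
F = F_att + ΣF_rep = (-3.7604,0.6982)
p' = p + 1/5·F = (10.2479,3.1396)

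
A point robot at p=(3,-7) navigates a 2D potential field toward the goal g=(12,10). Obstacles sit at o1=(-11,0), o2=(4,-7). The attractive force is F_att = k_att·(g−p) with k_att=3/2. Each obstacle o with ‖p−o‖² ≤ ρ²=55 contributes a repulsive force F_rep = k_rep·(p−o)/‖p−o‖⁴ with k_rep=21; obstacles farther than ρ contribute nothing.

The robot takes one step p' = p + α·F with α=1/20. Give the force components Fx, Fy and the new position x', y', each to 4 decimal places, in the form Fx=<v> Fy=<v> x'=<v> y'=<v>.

Fx=-7.5000 Fy=25.5000 x'=2.6250 y'=-5.7250

F_att = 3/2·(g−p) = 3/2·(9,17) = (13.5000,25.5000)
o1: d²=245 > ρ²=55 → inactive
o2: d²=1 ≤ ρ²=55; F_rep = 21·(-1,0)/1² = (-21.0000,0.0000)
F = F_att + ΣF_rep = (-7.5000,25.5000)
p' = p + 1/20·F = (2.6250,-5.7250)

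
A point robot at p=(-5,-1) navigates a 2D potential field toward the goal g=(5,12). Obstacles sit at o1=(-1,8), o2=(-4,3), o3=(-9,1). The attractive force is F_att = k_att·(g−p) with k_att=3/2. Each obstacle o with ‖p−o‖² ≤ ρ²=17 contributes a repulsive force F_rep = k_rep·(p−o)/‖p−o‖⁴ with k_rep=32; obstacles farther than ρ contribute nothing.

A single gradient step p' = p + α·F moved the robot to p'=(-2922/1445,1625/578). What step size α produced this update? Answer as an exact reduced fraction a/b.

α = 1/5

F_att = 3/2·(g−p) = 3/2·(10,13) = (15.0000,19.5000)
o1: d²=97 > ρ²=17 → inactive
o2: d²=17 ≤ ρ²=17; F_rep = 32·(-1,-4)/17² = (-0.1107,-0.4429)
o3: d²=20 > ρ²=17 → inactive
F = F_att + ΣF_rep = (14.8893,19.0571)
Δp = p'−p = (2.9779,3.8114); α = Δx/Fx = (4303/1445) / (4303/289) = 1/5
check: Δy/Fy = (2203/578) / (11015/578) = 1/5 ✓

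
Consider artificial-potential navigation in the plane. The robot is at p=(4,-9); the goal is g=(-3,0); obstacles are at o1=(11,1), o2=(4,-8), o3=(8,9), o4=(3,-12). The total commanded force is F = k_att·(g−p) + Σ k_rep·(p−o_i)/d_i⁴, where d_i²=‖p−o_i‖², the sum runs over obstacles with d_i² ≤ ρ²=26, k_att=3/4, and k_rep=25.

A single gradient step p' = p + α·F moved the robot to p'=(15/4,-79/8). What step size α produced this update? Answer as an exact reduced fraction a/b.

α = 1/20

F_att = 3/4·(g−p) = 3/4·(-7,9) = (-5.2500,6.7500)
o1: d²=149 > ρ²=26 → inactive
o2: d²=1 ≤ ρ²=26; F_rep = 25·(0,-1)/1² = (0.0000,-25.0000)
o3: d²=340 > ρ²=26 → inactive
o4: d²=10 ≤ ρ²=26; F_rep = 25·(1,3)/10² = (0.2500,0.7500)
F = F_att + ΣF_rep = (-5.0000,-17.5000)
Δp = p'−p = (-0.2500,-0.8750); α = Δx/Fx = (-1/4) / (-5) = 1/20
check: Δy/Fy = (-7/8) / (-35/2) = 1/20 ✓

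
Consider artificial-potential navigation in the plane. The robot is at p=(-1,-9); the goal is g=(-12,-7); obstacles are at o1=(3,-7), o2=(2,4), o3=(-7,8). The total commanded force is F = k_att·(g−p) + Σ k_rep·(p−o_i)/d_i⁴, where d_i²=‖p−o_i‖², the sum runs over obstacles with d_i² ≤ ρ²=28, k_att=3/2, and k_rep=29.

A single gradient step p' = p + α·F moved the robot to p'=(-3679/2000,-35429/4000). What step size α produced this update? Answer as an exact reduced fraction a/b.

F_att = 3/2·(g−p) = 3/2·(-11,2) = (-16.5000,3.0000)
o1: d²=20 ≤ ρ²=28; F_rep = 29·(-4,-2)/20² = (-0.2900,-0.1450)
o2: d²=178 > ρ²=28 → inactive
o3: d²=325 > ρ²=28 → inactive
F = F_att + ΣF_rep = (-16.7900,2.8550)
Δp = p'−p = (-0.8395,0.1427); α = Δx/Fx = (-1679/2000) / (-1679/100) = 1/20
check: Δy/Fy = (571/4000) / (571/200) = 1/20 ✓

α = 1/20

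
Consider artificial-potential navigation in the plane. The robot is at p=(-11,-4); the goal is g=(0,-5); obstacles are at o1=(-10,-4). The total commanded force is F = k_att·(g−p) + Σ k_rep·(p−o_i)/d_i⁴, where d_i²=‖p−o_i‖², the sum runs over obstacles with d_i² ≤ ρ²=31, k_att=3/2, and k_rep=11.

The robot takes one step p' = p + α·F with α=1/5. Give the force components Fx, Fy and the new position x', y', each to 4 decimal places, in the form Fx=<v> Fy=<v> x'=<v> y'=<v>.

F_att = 3/2·(g−p) = 3/2·(11,-1) = (16.5000,-1.5000)
o1: d²=1 ≤ ρ²=31; F_rep = 11·(-1,0)/1² = (-11.0000,0.0000)
F = F_att + ΣF_rep = (5.5000,-1.5000)
p' = p + 1/5·F = (-9.9000,-4.3000)

Fx=5.5000 Fy=-1.5000 x'=-9.9000 y'=-4.3000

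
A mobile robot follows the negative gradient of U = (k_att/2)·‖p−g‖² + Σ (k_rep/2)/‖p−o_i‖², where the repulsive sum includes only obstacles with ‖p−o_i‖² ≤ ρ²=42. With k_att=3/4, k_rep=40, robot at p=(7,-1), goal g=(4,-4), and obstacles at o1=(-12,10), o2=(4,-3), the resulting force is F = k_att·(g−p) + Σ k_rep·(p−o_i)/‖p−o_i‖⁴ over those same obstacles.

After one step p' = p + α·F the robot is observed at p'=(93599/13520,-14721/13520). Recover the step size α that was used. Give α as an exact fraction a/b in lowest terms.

α = 1/20

F_att = 3/4·(g−p) = 3/4·(-3,-3) = (-2.2500,-2.2500)
o1: d²=482 > ρ²=42 → inactive
o2: d²=13 ≤ ρ²=42; F_rep = 40·(3,2)/13² = (0.7101,0.4734)
F = F_att + ΣF_rep = (-1.5399,-1.7766)
Δp = p'−p = (-0.0770,-0.0888); α = Δx/Fx = (-1041/13520) / (-1041/676) = 1/20
check: Δy/Fy = (-1201/13520) / (-1201/676) = 1/20 ✓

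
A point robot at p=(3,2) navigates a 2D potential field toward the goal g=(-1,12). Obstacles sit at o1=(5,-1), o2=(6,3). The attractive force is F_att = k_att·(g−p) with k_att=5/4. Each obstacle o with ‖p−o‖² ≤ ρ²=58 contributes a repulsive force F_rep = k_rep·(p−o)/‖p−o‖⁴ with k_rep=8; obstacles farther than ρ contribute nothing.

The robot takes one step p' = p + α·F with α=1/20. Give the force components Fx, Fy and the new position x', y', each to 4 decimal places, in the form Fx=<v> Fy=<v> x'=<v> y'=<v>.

Fx=-5.3347 Fy=12.5620 x'=2.7333 y'=2.6281

F_att = 5/4·(g−p) = 5/4·(-4,10) = (-5.0000,12.5000)
o1: d²=13 ≤ ρ²=58; F_rep = 8·(-2,3)/13² = (-0.0947,0.1420)
o2: d²=10 ≤ ρ²=58; F_rep = 8·(-3,-1)/10² = (-0.2400,-0.0800)
F = F_att + ΣF_rep = (-5.3347,12.5620)
p' = p + 1/20·F = (2.7333,2.6281)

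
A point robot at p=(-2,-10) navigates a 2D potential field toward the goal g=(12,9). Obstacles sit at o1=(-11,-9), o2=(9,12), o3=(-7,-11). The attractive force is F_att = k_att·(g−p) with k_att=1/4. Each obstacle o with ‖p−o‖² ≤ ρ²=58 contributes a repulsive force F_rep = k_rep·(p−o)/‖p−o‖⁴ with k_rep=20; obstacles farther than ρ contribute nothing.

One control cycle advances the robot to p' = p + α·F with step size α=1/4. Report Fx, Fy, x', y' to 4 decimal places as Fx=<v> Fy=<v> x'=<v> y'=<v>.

Fx=3.6479 Fy=4.7796 x'=-1.0880 y'=-8.8051

F_att = 1/4·(g−p) = 1/4·(14,19) = (3.5000,4.7500)
o1: d²=82 > ρ²=58 → inactive
o2: d²=605 > ρ²=58 → inactive
o3: d²=26 ≤ ρ²=58; F_rep = 20·(5,1)/26² = (0.1479,0.0296)
F = F_att + ΣF_rep = (3.6479,4.7796)
p' = p + 1/4·F = (-1.0880,-8.8051)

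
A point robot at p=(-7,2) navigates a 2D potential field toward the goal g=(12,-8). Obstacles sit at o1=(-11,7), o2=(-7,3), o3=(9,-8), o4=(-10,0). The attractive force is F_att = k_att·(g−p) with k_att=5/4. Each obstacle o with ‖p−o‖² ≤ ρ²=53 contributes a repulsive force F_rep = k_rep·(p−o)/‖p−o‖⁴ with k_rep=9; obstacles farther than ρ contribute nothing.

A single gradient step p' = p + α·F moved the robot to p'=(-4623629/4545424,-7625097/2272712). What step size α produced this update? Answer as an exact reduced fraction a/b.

α = 1/4

F_att = 5/4·(g−p) = 5/4·(19,-10) = (23.7500,-12.5000)
o1: d²=41 ≤ ρ²=53; F_rep = 9·(4,-5)/41² = (0.0214,-0.0268)
o2: d²=1 ≤ ρ²=53; F_rep = 9·(0,-1)/1² = (0.0000,-9.0000)
o3: d²=356 > ρ²=53 → inactive
o4: d²=13 ≤ ρ²=53; F_rep = 9·(3,2)/13² = (0.1598,0.1065)
F = F_att + ΣF_rep = (23.9312,-21.4203)
Δp = p'−p = (5.9828,-5.3551); α = Δx/Fx = (27194339/4545424) / (27194339/1136356) = 1/4
check: Δy/Fy = (-12170521/2272712) / (-12170521/568178) = 1/4 ✓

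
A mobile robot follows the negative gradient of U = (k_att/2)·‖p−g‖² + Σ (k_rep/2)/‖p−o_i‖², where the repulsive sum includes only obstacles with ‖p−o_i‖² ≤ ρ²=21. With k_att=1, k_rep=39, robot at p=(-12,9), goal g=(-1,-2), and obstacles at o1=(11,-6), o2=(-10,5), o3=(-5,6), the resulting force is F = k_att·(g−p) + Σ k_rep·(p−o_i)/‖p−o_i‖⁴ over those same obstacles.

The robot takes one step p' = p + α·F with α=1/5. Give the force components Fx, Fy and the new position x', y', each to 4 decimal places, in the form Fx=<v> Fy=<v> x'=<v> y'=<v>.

F_att = 1·(g−p) = 1·(11,-11) = (11.0000,-11.0000)
o1: d²=754 > ρ²=21 → inactive
o2: d²=20 ≤ ρ²=21; F_rep = 39·(-2,4)/20² = (-0.1950,0.3900)
o3: d²=58 > ρ²=21 → inactive
F = F_att + ΣF_rep = (10.8050,-10.6100)
p' = p + 1/5·F = (-9.8390,6.8780)

Fx=10.8050 Fy=-10.6100 x'=-9.8390 y'=6.8780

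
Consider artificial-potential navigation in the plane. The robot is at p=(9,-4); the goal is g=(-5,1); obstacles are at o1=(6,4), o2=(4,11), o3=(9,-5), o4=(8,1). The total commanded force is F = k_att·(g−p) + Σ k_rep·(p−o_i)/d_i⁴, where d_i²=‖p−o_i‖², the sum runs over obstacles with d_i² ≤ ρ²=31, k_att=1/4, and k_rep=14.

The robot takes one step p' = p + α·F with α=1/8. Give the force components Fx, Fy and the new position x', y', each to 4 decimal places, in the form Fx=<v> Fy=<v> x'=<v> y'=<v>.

Fx=-3.4793 Fy=15.1464 x'=8.5651 y'=-2.1067

F_att = 1/4·(g−p) = 1/4·(-14,5) = (-3.5000,1.2500)
o1: d²=73 > ρ²=31 → inactive
o2: d²=250 > ρ²=31 → inactive
o3: d²=1 ≤ ρ²=31; F_rep = 14·(0,1)/1² = (0.0000,14.0000)
o4: d²=26 ≤ ρ²=31; F_rep = 14·(1,-5)/26² = (0.0207,-0.1036)
F = F_att + ΣF_rep = (-3.4793,15.1464)
p' = p + 1/8·F = (8.5651,-2.1067)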